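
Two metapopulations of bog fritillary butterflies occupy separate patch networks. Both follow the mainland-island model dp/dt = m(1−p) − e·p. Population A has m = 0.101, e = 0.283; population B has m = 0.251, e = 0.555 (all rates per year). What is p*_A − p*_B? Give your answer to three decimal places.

-0.048

A: p*_A = m/(m+e) = 0.101/0.3840 = 0.2630.
B: p*_B = 0.251/0.8060 = 0.3114.
p*_A − p*_B = 0.2630 − 0.3114 = -0.0484.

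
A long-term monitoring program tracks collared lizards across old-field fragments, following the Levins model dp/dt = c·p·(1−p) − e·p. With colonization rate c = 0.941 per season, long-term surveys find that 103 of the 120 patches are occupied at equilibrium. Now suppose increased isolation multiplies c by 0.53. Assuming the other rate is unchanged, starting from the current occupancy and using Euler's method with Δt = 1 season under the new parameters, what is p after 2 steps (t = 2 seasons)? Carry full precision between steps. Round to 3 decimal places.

0.776

Observed p* = 103/120 = 0.85833.
Balance c(1−p*) = e gives e = 0.941×(1 − 0.85833) = 0.13331.
Starting from p₀ = 0.85833; update p ← p + (dp/dt)·Δt with the new parameters.
t = 1: p = 0.85833 + (-0.05378) = 0.80455
t = 2: p = 0.80455 + (-0.02883) = 0.77572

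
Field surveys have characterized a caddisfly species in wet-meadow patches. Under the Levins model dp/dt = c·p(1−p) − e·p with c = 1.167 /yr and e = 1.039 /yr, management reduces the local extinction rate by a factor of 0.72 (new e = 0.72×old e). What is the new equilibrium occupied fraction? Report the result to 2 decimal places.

0.36

Before: p* = 1 − 1.039/1.167 = 0.1097.
After the change, c = 1.167, e = 0.74808, so p* = 1 − 0.74808/1.167 = 0.3590.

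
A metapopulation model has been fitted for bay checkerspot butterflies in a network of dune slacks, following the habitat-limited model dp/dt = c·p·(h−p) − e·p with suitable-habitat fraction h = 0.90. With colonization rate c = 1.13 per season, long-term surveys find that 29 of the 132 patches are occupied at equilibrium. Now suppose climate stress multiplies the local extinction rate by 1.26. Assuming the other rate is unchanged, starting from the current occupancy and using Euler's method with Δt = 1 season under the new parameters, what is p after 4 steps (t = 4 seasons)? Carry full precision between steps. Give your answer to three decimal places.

Observed p* = 29/132 = 0.21970.
Balance c(h−p*) = e gives e = 1.13×(0.9 − 0.21970) = 0.76874.
Starting from p₀ = 0.21970; update p ← p + (dp/dt)·Δt with the new parameters.
step 1: Δp = -0.04391, p = 0.17579
step 2: Δp = -0.02641, p = 0.14937
step 3: Δp = -0.01799, p = 0.13139
step 4: Δp = -0.01315, p = 0.11824

0.118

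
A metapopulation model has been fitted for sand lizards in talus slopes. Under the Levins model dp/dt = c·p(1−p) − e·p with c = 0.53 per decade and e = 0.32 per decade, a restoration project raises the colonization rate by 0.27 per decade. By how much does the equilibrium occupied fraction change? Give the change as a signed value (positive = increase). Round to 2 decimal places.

Before: p* = 1 − 0.32/0.53 = 0.3962.
After the change, c = 0.8, e = 0.32, so p* = 1 − 0.32/0.8 = 0.6000.
Δp* = 0.6000 − 0.3962 = +0.2038.

0.20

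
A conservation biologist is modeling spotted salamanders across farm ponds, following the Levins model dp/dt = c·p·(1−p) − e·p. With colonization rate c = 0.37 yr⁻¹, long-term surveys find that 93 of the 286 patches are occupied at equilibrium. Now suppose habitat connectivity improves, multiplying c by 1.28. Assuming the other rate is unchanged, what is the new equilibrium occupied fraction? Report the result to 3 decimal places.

0.473

Observed p* = 93/286 = 0.32517.
Balance c(1−p*) = e gives e = 0.37×(1 − 0.32517) = 0.24969.
New p* = 1 − e/c = 1 − 0.24969/0.47360 = 0.47278.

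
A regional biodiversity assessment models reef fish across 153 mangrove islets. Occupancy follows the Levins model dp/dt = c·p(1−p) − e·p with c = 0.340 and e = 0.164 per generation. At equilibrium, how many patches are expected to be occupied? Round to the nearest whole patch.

p* = 1 − e/c = 1 − 0.164/0.340 = 0.5176.
Expected occupied patches = N × p* = 153 × 0.5176 = 79.20 ≈ 79.

79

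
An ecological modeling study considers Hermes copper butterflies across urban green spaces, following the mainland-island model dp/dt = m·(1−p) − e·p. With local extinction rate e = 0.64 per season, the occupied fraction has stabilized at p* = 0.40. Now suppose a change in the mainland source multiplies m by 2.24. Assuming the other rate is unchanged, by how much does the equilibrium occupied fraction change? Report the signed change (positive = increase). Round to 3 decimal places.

0.199

Balance m(1−p*) = e·p* gives m = e·p*/(1−p*) = 0.64×0.40000/0.60000 = 0.42667.
New p* = m/(m+e) = 0.95574/(0.95574+0.64000) = 0.59893.
Δp* = 0.59893 − 0.40000 = +0.19893.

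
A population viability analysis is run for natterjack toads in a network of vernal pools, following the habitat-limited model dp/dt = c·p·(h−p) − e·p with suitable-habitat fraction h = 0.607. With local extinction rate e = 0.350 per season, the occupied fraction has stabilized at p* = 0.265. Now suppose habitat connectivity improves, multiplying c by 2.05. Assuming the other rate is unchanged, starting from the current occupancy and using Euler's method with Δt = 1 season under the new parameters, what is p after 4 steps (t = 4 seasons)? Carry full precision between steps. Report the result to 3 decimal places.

Balance c(h−p*) = e gives c = e/(0.607 − 0.26500) = 0.350/0.34200 = 1.02339.
Starting from p₀ = 0.26500; update p ← p + (dp/dt)·Δt with the new parameters.
step 1: Δp = +0.09739, p = 0.36239
step 2: Δp = +0.05914, p = 0.42152
step 3: Δp = +0.01649, p = 0.43801
step 4: Δp = +0.00198, p = 0.44000

0.440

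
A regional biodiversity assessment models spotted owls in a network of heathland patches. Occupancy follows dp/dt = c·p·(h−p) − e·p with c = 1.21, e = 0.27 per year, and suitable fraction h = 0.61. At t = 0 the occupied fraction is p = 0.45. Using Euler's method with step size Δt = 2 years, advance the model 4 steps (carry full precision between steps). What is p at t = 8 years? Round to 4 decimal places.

0.3869

Update rule: p ← p + [c·p·(h−p) − e·p]·Δt with Δt = 2.
t = 2: p = 0.45000 + (-0.06876) = 0.38124
t = 4: p = 0.38124 + (+0.00518) = 0.38642
t = 6: p = 0.38642 + (+0.00041) = 0.38683
t = 8: p = 0.38683 + (+0.00003) = 0.38686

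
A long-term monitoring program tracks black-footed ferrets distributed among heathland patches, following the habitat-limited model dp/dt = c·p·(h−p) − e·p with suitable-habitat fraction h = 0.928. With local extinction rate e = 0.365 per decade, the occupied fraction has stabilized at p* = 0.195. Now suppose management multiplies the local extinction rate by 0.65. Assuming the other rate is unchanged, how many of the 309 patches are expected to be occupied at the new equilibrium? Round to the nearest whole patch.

140

Balance c(h−p*) = e gives c = e/(0.928 − 0.19500) = 0.365/0.73300 = 0.49795.
New p* = 0.928 − e/c = 0.928 − 0.23725/0.49795 = 0.45155.
Expected occupied = 309 × 0.45155 = 139.53 ≈ 140.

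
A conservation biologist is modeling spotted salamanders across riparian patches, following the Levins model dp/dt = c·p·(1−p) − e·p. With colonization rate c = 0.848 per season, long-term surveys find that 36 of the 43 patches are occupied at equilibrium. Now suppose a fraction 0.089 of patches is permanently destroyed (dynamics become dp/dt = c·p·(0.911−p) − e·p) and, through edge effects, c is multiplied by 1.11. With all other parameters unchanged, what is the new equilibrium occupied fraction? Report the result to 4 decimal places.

Observed p* = 36/43 = 0.83721.
Balance c(1−p*) = e gives e = 0.848×(1 − 0.83721) = 0.13805.
New p* = 0.911 − e/c = 0.911 − 0.13805/0.94128 = 0.76434.

0.7643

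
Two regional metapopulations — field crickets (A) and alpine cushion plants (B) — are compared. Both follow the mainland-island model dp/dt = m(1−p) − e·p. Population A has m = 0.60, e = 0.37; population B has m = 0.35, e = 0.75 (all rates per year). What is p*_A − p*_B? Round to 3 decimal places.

A: p*_A = m/(m+e) = 0.60/0.9700 = 0.6186.
B: p*_B = 0.35/1.1000 = 0.3182.
p*_A − p*_B = 0.6186 − 0.3182 = 0.3004.

0.300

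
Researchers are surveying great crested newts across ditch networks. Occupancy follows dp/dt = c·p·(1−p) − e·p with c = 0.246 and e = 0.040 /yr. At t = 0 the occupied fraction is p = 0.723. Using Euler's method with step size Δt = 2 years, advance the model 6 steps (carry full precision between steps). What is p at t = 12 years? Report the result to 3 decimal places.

0.831

Update rule: p ← p + [c·p·(1−p) − e·p]·Δt with Δt = 2.
p: 0.72300 → 0.76369  (Δp = +0.04069)
p: 0.76369 → 0.79139  (Δp = +0.02769)
p: 0.79139 → 0.80930  (Δp = +0.01792)
p: 0.80930 → 0.82049  (Δp = +0.01119)
p: 0.82049 → 0.82732  (Δp = +0.00683)
p: 0.82732 → 0.83142  (Δp = +0.00410)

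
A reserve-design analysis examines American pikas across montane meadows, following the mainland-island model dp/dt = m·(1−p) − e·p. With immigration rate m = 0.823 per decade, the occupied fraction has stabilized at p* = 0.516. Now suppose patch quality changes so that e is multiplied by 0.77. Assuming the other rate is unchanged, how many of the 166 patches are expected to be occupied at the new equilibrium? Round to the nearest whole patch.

96

Balance m(1−p*) = e·p* gives e = m(1−p*)/p* = 0.823×0.48400/0.51600 = 0.77196.
New p* = m/(m+e) = 0.82300/(0.82300+0.59441) = 0.58064.
Expected occupied = 166 × 0.58064 = 96.39 ≈ 96.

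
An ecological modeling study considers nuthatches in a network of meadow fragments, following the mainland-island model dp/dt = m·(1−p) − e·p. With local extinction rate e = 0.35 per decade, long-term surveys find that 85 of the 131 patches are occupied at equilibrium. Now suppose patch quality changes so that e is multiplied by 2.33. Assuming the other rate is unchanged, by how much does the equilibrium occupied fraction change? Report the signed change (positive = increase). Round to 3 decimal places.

-0.207

Observed p* = 85/131 = 0.64885.
Balance m(1−p*) = e·p* gives m = e·p*/(1−p*) = 0.35×0.64885/0.35115 = 0.64673.
New p* = m/(m+e) = 0.64673/(0.64673+0.81550) = 0.44229.
Δp* = 0.44229 − 0.64885 = -0.20656.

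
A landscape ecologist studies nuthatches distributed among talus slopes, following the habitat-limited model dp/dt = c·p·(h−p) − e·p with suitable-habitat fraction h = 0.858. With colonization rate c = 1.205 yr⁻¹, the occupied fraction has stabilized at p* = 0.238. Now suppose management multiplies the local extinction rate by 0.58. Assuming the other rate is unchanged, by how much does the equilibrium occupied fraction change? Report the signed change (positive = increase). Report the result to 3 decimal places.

0.260

Balance c(h−p*) = e gives e = 1.205×(0.858 − 0.23800) = 0.74710.
New p* = 0.858 − e/c = 0.858 − 0.43332/1.20500 = 0.49840.
Δp* = 0.49840 − 0.23800 = +0.26040.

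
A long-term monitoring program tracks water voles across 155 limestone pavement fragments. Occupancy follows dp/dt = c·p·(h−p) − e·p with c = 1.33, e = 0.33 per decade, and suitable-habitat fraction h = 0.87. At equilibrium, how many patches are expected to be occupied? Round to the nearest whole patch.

96

p* = h − e/c = 0.87 − 0.2481 = 0.6219.
Expected occupied patches = N × p* = 155 × 0.6219 = 96.39 ≈ 96.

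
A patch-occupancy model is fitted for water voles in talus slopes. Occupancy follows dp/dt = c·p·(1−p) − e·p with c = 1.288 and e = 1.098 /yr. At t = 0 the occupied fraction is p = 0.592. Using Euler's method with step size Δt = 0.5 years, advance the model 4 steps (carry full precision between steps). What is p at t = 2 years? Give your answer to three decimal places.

0.273

Update rule: p ← p + [c·p·(1−p) − e·p]·Δt with Δt = 0.5.
t = 0.5: p = 0.59200 + (-0.16946) = 0.42254
t = 1: p = 0.42254 + (-0.07484) = 0.34770
t = 1.5: p = 0.34770 + (-0.04483) = 0.30288
t = 2: p = 0.30288 + (-0.03030) = 0.27257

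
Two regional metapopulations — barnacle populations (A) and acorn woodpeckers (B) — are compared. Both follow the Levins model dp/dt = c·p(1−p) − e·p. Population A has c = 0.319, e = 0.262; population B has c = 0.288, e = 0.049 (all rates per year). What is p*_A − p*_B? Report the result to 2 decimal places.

A: p*_A = 1 − 0.262/0.319 = 0.1787.
B: p*_B = 1 − 0.049/0.288 = 0.8299.
p*_A − p*_B = 0.1787 − 0.8299 = -0.6512.

-0.65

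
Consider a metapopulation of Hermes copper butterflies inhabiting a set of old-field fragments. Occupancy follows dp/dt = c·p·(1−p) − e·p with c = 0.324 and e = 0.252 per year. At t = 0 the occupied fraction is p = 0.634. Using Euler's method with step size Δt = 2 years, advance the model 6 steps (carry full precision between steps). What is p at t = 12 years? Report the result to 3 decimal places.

Update rule: p ← p + [c·p·(1−p) − e·p]·Δt with Δt = 2.
t = 2: p = 0.63400 + (-0.16917) = 0.46483
t = 4: p = 0.46483 + (-0.07308) = 0.39175
t = 6: p = 0.39175 + (-0.04304) = 0.34872
t = 8: p = 0.34872 + (-0.02858) = 0.32013
t = 10: p = 0.32013 + (-0.02031) = 0.29982
t = 12: p = 0.29982 + (-0.01508) = 0.28475

0.285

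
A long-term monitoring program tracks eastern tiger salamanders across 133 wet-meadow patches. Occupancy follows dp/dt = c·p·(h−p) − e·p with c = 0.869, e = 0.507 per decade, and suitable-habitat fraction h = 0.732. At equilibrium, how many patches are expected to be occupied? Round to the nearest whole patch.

20

p* = h − e/c = 0.732 − 0.5834 = 0.1486.
Expected occupied patches = N × p* = 133 × 0.1486 = 19.76 ≈ 20.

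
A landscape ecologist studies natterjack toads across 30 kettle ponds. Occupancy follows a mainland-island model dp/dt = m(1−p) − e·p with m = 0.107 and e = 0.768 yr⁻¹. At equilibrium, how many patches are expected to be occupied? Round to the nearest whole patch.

4

p* = m/(m+e) = 0.107/0.8750 = 0.1223.
Expected occupied patches = N × p* = 30 × 0.1223 = 3.67 ≈ 4.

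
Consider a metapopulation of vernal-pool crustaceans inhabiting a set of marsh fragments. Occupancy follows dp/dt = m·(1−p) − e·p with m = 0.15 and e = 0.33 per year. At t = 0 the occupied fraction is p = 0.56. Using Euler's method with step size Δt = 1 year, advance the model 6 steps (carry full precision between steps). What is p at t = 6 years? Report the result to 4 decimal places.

Update rule: p ← p + [m·(1−p) − e·p]·Δt with Δt = 1.
  1  |  dp/dt·Δt = -0.118800  |  p_1 = 0.441200
  2  |  dp/dt·Δt = -0.061776  |  p_2 = 0.379424
  3  |  dp/dt·Δt = -0.032124  |  p_3 = 0.347300
  4  |  dp/dt·Δt = -0.016704  |  p_4 = 0.330596
  5  |  dp/dt·Δt = -0.008686  |  p_5 = 0.321910
  6  |  dp/dt·Δt = -0.004517  |  p_6 = 0.317393

0.3174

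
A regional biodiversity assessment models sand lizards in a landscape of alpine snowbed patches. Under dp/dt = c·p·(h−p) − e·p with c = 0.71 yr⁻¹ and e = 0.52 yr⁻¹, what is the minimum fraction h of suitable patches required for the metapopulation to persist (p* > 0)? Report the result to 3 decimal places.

0.732

p* = h − e/c is positive only when h > e/c.
h_min = e/c = 0.52/0.71 = 0.7324.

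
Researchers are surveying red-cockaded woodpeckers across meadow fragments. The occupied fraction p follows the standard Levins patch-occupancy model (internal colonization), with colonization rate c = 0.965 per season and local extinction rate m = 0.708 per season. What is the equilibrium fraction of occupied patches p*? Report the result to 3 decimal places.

0.266

At equilibrium, colonization balances extinction: c·p*·(1−p*) = m·p*.
So p* = 1 − m/c = 1 − 0.708/0.965 = 1 − 0.7337 = 0.2663.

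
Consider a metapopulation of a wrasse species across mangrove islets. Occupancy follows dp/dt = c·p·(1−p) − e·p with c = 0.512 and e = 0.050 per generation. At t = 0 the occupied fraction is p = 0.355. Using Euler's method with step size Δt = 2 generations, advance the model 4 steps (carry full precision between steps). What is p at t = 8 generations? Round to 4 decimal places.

Update rule: p ← p + [c·p·(1−p) − e·p]·Δt with Δt = 2.
p: 0.35500 → 0.55397  (Δp = +0.19897)
p: 0.55397 → 0.75159  (Δp = +0.19762)
p: 0.75159 → 0.86761  (Δp = +0.11602)
p: 0.86761 → 0.89847  (Δp = +0.03085)

0.8985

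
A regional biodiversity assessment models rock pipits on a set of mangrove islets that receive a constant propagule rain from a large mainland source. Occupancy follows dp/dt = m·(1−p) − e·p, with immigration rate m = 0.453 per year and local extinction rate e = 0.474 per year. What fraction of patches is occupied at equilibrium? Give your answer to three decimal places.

0.489

Setting dp/dt = 0: m − m·p* = e·p*, so m = (m+e)·p*.
p* = m/(m+e) = 0.453/(0.453+0.474) = 0.453/0.9270 = 0.4887.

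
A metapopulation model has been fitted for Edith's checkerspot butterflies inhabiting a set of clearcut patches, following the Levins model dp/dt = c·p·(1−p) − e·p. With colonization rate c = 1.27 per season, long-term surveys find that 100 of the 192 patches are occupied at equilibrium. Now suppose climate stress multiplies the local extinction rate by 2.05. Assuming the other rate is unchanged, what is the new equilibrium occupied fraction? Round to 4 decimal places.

0.0177

Observed p* = 100/192 = 0.52083.
Balance c(1−p*) = e gives e = 1.27×(1 − 0.52083) = 0.60855.
New p* = 1 − e/c = 1 − 1.24753/1.27000 = 0.01769.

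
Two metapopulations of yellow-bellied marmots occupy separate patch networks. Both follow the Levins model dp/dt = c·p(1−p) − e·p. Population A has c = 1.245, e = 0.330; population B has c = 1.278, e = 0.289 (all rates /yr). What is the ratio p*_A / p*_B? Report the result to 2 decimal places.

0.95

A: p*_A = 1 − 0.330/1.245 = 0.7349.
B: p*_B = 1 − 0.289/1.278 = 0.7739.
p*_A / p*_B = 0.7349/0.7739 = 0.9497.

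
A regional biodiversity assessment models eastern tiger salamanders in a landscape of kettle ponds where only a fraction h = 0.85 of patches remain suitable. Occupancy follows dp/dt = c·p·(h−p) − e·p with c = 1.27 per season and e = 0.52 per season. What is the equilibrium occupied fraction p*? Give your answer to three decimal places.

Setting dp/dt = 0 and dividing by p* gives c·(h−p*) = e.
So p* = h − e/c = 0.85 − 0.52/1.27 = 0.85 − 0.4094 = 0.4406.

0.441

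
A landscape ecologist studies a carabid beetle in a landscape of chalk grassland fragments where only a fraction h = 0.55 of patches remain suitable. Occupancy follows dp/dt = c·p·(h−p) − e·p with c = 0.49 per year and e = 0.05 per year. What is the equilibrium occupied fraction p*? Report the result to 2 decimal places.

0.45

Setting dp/dt = 0 and dividing by p* gives c·(h−p*) = e.
So p* = h − e/c = 0.55 − 0.05/0.49 = 0.55 − 0.1020 = 0.4480.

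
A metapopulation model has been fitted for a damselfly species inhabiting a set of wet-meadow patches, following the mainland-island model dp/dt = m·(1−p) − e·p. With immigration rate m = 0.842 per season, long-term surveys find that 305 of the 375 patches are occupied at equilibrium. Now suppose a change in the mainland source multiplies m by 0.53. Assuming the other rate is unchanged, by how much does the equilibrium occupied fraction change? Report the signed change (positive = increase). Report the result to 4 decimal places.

-0.1155

Observed p* = 305/375 = 0.81333.
Balance m(1−p*) = e·p* gives e = m(1−p*)/p* = 0.842×0.18667/0.81333 = 0.19325.
New p* = m/(m+e) = 0.44626/(0.44626+0.19325) = 0.69782.
Δp* = 0.69782 − 0.81333 = -0.11551.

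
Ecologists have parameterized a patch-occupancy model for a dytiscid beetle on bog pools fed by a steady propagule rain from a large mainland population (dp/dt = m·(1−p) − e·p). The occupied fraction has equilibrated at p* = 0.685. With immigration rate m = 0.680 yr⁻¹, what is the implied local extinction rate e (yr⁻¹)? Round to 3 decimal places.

0.313

At equilibrium m(1−p*) = e·p*, so e = m(1−p*)/p*.
e = 0.680 × 0.3150 / 0.685 = 0.3127.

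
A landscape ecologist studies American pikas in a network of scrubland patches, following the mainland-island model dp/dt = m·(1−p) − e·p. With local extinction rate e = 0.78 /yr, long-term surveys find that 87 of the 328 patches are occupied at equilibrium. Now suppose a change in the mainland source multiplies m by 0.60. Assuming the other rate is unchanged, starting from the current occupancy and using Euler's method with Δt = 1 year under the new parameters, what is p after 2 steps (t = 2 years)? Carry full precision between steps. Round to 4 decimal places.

0.1783

Observed p* = 87/328 = 0.26524.
Balance m(1−p*) = e·p* gives m = e·p*/(1−p*) = 0.78×0.26524/0.73476 = 0.28158.
Starting from p₀ = 0.26524; update p ← p + (dp/dt)·Δt with the new parameters.
step 1: Δp = -0.08276, p = 0.18249
step 2: Δp = -0.00423, p = 0.17826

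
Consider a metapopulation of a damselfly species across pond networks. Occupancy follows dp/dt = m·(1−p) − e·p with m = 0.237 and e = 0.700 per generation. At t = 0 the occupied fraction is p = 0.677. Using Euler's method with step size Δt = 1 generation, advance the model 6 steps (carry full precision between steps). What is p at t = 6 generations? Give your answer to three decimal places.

Update rule: p ← p + [m·(1−p) − e·p]·Δt with Δt = 1.
  1  |  dp/dt·Δt = -0.397349  |  p_1 = 0.279651
  2  |  dp/dt·Δt = -0.025033  |  p_2 = 0.254618
  3  |  dp/dt·Δt = -0.001577  |  p_3 = 0.253041
  4  |  dp/dt·Δt = -0.000099  |  p_4 = 0.252942
  5  |  dp/dt·Δt = -0.000006  |  p_5 = 0.252935
  6  |  dp/dt·Δt = -0.000000  |  p_6 = 0.252935

0.253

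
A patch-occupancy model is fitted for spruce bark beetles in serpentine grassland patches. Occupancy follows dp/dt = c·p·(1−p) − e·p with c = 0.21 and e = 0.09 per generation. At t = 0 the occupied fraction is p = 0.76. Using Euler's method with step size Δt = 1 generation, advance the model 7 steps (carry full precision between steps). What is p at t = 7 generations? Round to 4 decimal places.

Update rule: p ← p + [c·p·(1−p) − e·p]·Δt with Δt = 1.
  1  |  dp/dt·Δt = -0.030096  |  p_1 = 0.729904
  2  |  dp/dt·Δt = -0.024291  |  p_2 = 0.705613
  3  |  dp/dt·Δt = -0.019883  |  p_3 = 0.685730
  4  |  dp/dt·Δt = -0.016460  |  p_4 = 0.669270
  5  |  dp/dt·Δt = -0.013751  |  p_5 = 0.655519
  6  |  dp/dt·Δt = -0.011576  |  p_6 = 0.643943
  7  |  dp/dt·Δt = -0.009806  |  p_7 = 0.634137

0.6341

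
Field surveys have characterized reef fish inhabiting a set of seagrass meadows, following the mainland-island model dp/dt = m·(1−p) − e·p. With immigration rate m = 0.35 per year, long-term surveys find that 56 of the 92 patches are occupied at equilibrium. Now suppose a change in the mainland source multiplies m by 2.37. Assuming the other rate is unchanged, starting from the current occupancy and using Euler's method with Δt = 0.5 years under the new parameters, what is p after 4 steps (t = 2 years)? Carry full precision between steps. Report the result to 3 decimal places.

0.778

Observed p* = 56/92 = 0.60870.
Balance m(1−p*) = e·p* gives e = m(1−p*)/p* = 0.35×0.39130/0.60870 = 0.22500.
Starting from p₀ = 0.60870; update p ← p + (dp/dt)·Δt with the new parameters.
p: 0.60870 → 0.70251  (Δp = +0.09382)
p: 0.70251 → 0.74686  (Δp = +0.04435)
p: 0.74686 → 0.76783  (Δp = +0.02097)
p: 0.76783 → 0.77774  (Δp = +0.00991)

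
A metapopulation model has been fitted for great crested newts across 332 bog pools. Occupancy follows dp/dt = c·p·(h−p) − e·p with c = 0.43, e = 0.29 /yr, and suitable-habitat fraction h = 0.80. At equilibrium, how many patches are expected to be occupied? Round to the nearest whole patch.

42

p* = h − e/c = 0.80 − 0.6744 = 0.1256.
Expected occupied patches = N × p* = 332 × 0.1256 = 41.69 ≈ 42.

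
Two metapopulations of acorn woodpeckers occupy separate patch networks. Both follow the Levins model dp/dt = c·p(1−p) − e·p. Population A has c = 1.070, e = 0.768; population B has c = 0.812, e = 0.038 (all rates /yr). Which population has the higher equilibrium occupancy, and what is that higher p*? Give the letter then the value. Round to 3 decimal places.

A: p*_A = 1 − 0.768/1.070 = 0.2822.
B: p*_B = 1 − 0.038/0.812 = 0.9532.
B is higher at 0.9532.

B, 0.953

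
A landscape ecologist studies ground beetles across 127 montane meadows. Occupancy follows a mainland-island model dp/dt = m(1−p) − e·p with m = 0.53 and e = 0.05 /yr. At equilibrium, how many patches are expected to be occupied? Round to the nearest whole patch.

116

p* = m/(m+e) = 0.53/0.5800 = 0.9138.
Expected occupied patches = N × p* = 127 × 0.9138 = 116.05 ≈ 116.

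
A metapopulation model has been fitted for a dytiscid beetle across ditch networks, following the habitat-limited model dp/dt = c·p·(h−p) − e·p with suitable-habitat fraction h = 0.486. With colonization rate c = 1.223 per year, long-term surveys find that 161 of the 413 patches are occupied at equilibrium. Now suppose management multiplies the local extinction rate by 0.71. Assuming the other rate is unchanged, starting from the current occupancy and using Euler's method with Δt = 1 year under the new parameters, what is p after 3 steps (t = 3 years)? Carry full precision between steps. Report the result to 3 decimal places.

Observed p* = 161/413 = 0.38983.
Balance c(h−p*) = e gives e = 1.223×(0.486 − 0.38983) = 0.11762.
Starting from p₀ = 0.38983; update p ← p + (dp/dt)·Δt with the new parameters.
  1  |  dp/dt·Δt = +0.013297  |  p_1 = 0.403127
  2  |  dp/dt·Δt = +0.007195  |  p_2 = 0.410322
  3  |  dp/dt·Δt = +0.003713  |  p_3 = 0.414034

0.414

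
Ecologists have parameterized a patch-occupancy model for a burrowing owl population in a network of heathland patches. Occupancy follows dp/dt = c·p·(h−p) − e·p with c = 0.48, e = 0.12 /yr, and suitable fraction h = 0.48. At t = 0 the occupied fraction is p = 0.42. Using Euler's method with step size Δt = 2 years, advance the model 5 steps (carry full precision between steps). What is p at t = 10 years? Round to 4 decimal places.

0.2590

Update rule: p ← p + [c·p·(h−p) − e·p]·Δt with Δt = 2.
  1  |  dp/dt·Δt = -0.076608  |  p_1 = 0.343392
  2  |  dp/dt·Δt = -0.037380  |  p_2 = 0.306012
  3  |  dp/dt·Δt = -0.022330  |  p_3 = 0.283682
  4  |  dp/dt·Δt = -0.014619  |  p_4 = 0.269062
  5  |  dp/dt·Δt = -0.010090  |  p_5 = 0.258972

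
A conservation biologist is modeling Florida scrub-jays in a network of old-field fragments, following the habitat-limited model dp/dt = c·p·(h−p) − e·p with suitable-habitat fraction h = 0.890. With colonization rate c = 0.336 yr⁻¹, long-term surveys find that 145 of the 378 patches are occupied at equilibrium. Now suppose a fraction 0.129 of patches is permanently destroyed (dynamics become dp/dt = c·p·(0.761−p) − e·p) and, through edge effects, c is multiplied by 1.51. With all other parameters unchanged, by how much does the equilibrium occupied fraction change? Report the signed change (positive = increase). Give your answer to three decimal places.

Observed p* = 145/378 = 0.38360.
Balance c(h−p*) = e gives e = 0.336×(0.89 − 0.38360) = 0.17015.
New p* = 0.761 − e/c = 0.761 − 0.17015/0.50736 = 0.42564.
Δp* = 0.42564 − 0.38360 = +0.04204.

0.042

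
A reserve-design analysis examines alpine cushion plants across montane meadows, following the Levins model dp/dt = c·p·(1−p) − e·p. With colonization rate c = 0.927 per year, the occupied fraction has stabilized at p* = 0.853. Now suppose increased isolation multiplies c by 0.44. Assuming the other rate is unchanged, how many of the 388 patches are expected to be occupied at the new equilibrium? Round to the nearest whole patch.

Balance c(1−p*) = e gives e = 0.927×(1 − 0.85300) = 0.13627.
New p* = 1 − e/c = 1 − 0.13627/0.40788 = 0.66591.
Expected occupied = 388 × 0.66591 = 258.37 ≈ 258.

258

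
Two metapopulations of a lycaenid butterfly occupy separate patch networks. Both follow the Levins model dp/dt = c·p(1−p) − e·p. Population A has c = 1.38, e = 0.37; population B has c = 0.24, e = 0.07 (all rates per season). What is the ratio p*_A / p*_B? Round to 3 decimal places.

1.033

A: p*_A = 1 − 0.37/1.38 = 0.7319.
B: p*_B = 1 − 0.07/0.24 = 0.7083.
p*_A / p*_B = 0.7319/0.7083 = 1.0332.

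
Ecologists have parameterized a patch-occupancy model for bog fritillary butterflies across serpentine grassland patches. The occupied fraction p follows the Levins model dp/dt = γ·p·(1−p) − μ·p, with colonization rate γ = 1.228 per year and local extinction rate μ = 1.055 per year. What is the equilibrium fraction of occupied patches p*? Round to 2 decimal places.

Setting dp/dt = 0 and dividing through by p* gives γ·(1−p*) = μ.
So p* = 1 − μ/γ = 1 − 1.055/1.228 = 1 − 0.8591 = 0.1409.

0.14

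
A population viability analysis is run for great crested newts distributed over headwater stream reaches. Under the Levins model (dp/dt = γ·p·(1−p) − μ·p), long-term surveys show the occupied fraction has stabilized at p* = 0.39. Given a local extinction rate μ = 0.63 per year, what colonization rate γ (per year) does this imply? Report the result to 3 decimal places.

At equilibrium γ(1−p*) = μ, so γ = μ/(1−p*).
γ = 0.63/(1 − 0.39) = 0.63/0.6100 = 1.0328.

1.033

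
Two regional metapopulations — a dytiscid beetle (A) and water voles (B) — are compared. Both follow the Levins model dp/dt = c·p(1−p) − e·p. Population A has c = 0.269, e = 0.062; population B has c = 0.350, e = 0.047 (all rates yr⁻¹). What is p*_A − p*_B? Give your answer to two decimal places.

-0.10

A: p*_A = 1 − 0.062/0.269 = 0.7695.
B: p*_B = 1 − 0.047/0.350 = 0.8657.
p*_A − p*_B = 0.7695 − 0.8657 = -0.0962.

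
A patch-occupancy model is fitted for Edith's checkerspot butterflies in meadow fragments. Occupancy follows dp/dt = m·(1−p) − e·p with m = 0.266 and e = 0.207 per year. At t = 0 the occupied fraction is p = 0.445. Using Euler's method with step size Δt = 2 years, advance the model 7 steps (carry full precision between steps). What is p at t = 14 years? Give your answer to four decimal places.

Update rule: p ← p + [m·(1−p) − e·p]·Δt with Δt = 2.
step 1: Δp = +0.11103, p = 0.55603
step 2: Δp = +0.00600, p = 0.56203
step 3: Δp = +0.00032, p = 0.56235
step 4: Δp = +0.00002, p = 0.56237
step 5: Δp = +0.00000, p = 0.56237
step 6: Δp = +0.00000, p = 0.56237
step 7: Δp = +0.00000, p = 0.56237

0.5624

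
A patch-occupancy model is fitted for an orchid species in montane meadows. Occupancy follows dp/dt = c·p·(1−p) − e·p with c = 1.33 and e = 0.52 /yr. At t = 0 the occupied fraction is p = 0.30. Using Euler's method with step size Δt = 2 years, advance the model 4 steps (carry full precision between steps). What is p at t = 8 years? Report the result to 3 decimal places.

0.620

Update rule: p ← p + [c·p·(1−p) − e·p]·Δt with Δt = 2.
step 1: Δp = +0.24660, p = 0.54660
step 2: Δp = +0.09076, p = 0.63736
step 3: Δp = -0.04804, p = 0.58932
step 4: Δp = +0.03089, p = 0.62021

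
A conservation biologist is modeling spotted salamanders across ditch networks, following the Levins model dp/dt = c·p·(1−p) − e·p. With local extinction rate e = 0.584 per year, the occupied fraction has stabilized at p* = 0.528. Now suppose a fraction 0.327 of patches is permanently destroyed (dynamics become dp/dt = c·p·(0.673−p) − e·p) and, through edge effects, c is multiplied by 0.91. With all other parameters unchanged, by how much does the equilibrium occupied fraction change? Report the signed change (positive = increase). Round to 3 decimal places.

-0.374

Balance c(1−p*) = e gives c = e/(1 − 0.52800) = 0.584/0.47200 = 1.23729.
New p* = 0.673 − e/c = 0.673 − 0.58400/1.12593 = 0.15432.
Δp* = 0.15432 − 0.52800 = -0.37368.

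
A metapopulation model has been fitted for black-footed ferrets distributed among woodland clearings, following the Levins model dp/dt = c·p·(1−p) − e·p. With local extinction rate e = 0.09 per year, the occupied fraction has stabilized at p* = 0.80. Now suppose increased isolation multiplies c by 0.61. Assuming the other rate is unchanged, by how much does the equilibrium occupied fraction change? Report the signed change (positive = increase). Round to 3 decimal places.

-0.128

Balance c(1−p*) = e gives c = e/(1 − 0.80000) = 0.09/0.20000 = 0.45000.
New p* = 1 − e/c = 1 − 0.09000/0.27450 = 0.67213.
Δp* = 0.67213 − 0.80000 = -0.12787.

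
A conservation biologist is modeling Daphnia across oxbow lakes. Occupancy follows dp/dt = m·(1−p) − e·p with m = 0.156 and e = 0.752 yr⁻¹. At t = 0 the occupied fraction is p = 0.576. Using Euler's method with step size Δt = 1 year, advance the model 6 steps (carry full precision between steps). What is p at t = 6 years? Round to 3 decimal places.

0.172

Update rule: p ← p + [m·(1−p) − e·p]·Δt with Δt = 1.
  1  |  dp/dt·Δt = -0.367008  |  p_1 = 0.208992
  2  |  dp/dt·Δt = -0.033765  |  p_2 = 0.175227
  3  |  dp/dt·Δt = -0.003106  |  p_3 = 0.172121
  4  |  dp/dt·Δt = -0.000286  |  p_4 = 0.171835
  5  |  dp/dt·Δt = -0.000026  |  p_5 = 0.171809
  6  |  dp/dt·Δt = -0.000002  |  p_6 = 0.171806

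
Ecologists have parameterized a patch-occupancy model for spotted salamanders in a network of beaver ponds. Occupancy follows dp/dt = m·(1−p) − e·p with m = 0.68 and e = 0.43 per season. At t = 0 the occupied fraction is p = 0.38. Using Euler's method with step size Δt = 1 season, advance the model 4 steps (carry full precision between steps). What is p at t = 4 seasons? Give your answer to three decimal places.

Update rule: p ← p + [m·(1−p) − e·p]·Δt with Δt = 1.
  1  |  dp/dt·Δt = +0.258200  |  p_1 = 0.638200
  2  |  dp/dt·Δt = -0.028402  |  p_2 = 0.609798
  3  |  dp/dt·Δt = +0.003124  |  p_3 = 0.612922
  4  |  dp/dt·Δt = -0.000344  |  p_4 = 0.612579

0.613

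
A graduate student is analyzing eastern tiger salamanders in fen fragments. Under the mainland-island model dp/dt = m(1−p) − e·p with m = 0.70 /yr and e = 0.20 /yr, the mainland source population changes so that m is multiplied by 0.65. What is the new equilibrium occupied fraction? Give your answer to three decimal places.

Before: p* = 0.70/(0.70+0.20) = 0.7778.
After: m = 0.455, e = 0.2; p* = 0.455/0.6550 = 0.6947.

0.695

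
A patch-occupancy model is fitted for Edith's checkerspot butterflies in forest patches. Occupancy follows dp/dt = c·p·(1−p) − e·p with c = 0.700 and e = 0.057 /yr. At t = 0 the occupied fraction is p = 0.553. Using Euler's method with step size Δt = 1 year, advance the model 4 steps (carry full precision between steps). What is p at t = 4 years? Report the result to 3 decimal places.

Update rule: p ← p + [c·p·(1−p) − e·p]·Δt with Δt = 1.
  1  |  dp/dt·Δt = +0.141513  |  p_1 = 0.694513
  2  |  dp/dt·Δt = +0.108928  |  p_2 = 0.803441
  3  |  dp/dt·Δt = +0.064750  |  p_3 = 0.868191
  4  |  dp/dt·Δt = +0.030618  |  p_4 = 0.898809

0.899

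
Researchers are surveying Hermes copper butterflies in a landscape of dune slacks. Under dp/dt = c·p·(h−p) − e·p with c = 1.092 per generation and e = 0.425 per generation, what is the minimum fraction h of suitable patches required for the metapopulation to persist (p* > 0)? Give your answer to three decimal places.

0.389

p* = h − e/c is positive only when h > e/c.
h_min = e/c = 0.425/1.092 = 0.3892.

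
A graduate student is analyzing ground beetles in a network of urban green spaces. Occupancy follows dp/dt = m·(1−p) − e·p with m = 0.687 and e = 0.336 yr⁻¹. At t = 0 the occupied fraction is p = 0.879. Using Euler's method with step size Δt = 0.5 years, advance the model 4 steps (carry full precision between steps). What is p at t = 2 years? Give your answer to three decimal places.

0.683

Update rule: p ← p + [m·(1−p) − e·p]·Δt with Δt = 0.5.
step 1: Δp = -0.10611, p = 0.77289
step 2: Δp = -0.05183, p = 0.72106
step 3: Δp = -0.02532, p = 0.69574
step 4: Δp = -0.01237, p = 0.68337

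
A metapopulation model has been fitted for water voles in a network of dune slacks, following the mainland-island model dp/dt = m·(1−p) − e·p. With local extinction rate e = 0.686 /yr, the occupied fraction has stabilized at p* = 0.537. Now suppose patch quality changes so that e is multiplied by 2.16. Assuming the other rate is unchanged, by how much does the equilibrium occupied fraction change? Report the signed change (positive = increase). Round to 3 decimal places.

Balance m(1−p*) = e·p* gives m = e·p*/(1−p*) = 0.686×0.53700/0.46300 = 0.79564.
New p* = m/(m+e) = 0.79564/(0.79564+1.48176) = 0.34936.
Δp* = 0.34936 − 0.53700 = -0.18764.

-0.188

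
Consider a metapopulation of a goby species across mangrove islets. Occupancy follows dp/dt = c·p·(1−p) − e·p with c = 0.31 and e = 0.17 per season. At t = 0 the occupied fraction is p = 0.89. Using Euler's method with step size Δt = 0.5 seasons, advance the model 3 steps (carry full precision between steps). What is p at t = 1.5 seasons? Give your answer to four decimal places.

0.7411

Update rule: p ← p + [c·p·(1−p) − e·p]·Δt with Δt = 0.5.
step 1: Δp = -0.06048, p = 0.82952
step 2: Δp = -0.04859, p = 0.78093
step 3: Δp = -0.03986, p = 0.74107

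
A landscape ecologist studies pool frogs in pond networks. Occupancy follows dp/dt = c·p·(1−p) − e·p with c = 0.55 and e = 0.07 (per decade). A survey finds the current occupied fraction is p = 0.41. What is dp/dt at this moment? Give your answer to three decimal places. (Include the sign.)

0.104

Colonization term: c·p·(1−p) = 0.55×0.41×0.5900 = 0.13305.
Extinction term: e·p = 0.02870.
dp/dt = 0.13305 − 0.02870 = 0.10435.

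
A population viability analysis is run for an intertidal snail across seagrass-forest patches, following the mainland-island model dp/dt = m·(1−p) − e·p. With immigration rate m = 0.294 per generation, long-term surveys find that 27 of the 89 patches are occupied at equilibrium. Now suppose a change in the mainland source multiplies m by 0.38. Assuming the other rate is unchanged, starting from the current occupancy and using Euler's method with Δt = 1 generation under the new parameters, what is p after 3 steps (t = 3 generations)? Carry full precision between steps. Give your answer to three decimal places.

0.144

Observed p* = 27/89 = 0.30337.
Balance m(1−p*) = e·p* gives e = m(1−p*)/p* = 0.294×0.69663/0.30337 = 0.67511.
Starting from p₀ = 0.30337; update p ← p + (dp/dt)·Δt with the new parameters.
t = 1: p = 0.30337 + (-0.12698) = 0.17639
t = 2: p = 0.17639 + (-0.02707) = 0.14932
t = 3: p = 0.14932 + (-0.00577) = 0.14355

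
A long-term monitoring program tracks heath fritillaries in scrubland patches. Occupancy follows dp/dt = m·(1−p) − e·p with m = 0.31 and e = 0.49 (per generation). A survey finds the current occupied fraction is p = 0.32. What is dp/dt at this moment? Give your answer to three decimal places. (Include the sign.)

0.054

Colonization term: m·(1−p) = 0.31×0.6800 = 0.21080.
Extinction term: e·p = 0.15680.
dp/dt = 0.21080 − 0.15680 = 0.05400.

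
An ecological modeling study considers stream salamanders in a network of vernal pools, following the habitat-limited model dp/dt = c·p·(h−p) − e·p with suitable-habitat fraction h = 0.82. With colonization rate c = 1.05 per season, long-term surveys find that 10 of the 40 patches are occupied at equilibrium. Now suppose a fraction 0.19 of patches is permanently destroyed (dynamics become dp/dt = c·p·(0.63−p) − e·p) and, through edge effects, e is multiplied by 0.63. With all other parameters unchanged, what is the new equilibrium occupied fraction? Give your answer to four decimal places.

0.2709

Observed p* = 10/40 = 0.25000.
Balance c(h−p*) = e gives e = 1.05×(0.82 − 0.25000) = 0.59850.
New p* = 0.63 − e/c = 0.63 − 0.37706/1.05000 = 0.27090.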